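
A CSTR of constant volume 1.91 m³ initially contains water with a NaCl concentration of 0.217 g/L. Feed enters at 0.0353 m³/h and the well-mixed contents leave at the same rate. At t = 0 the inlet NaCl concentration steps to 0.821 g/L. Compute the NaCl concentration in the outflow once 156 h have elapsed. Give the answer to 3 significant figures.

0.787 g/L

Species balance on the tank: V dC/dt = Q(C_in − C).
Rewrite as dC/dt + C/τ = C_in/τ, τ = V/Q = 54.108 h.
C approaches C_in exponentially: C(t) = C_in + (C₀ − C_in) e^(−t/τ).
C(156) = 0.821 + (0.217 − 0.821)·e^(−156/54.108) = 0.821 + (-0.60400)·0.055959 = 0.78720 g/L.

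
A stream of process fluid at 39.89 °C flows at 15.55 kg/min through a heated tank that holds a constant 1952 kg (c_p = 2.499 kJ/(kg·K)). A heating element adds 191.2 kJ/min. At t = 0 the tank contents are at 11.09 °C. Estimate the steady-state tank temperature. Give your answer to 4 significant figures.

44.81 °C

Energy balance: M c_p dT/dt = ṁ c_p (T_in − T) + 191.2.
At steady state dT/dt = 0 ⇒ T_ss = T_in + Q̇/(ṁ c_p) = 39.89 + 191.2/(15.55·2.499) = 44.8103 °C.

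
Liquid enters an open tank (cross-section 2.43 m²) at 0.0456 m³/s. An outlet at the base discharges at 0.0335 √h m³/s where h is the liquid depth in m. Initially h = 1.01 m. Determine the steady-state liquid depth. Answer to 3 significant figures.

1.85 m

Mass balance (ρ constant): A dh/dt = Q_in − 0.0335 √h. At steady state dh/dt = 0:
Q_in = 0.0335 √h_ss ⇒ √h_ss = 0.0456/0.0335 = 1.3612.
h_ss = 1.3612² = 1.8528 m. (Since h₀ = 1.01 m < h_ss, the level will rise toward this value.)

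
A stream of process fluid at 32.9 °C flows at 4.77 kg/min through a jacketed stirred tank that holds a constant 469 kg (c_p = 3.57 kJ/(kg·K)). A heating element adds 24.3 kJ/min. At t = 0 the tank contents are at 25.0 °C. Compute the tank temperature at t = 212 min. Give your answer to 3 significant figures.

M c_p dT/dt = ṁ c_p (T_in − T) + Q̇.
Rearrange: dT/dt = (T_ss − T)/τ with τ = M/ṁ = 98.323 min and T_ss = T_in + Q̇/(ṁ c_p) = 34.327 °C.
T approaches T_ss exponentially: T(t) = T_ss + (T₀ − T_ss) e^(−t/τ).
T(212) = 34.327 + (-9.3270)·e^(−212/98.323) = 34.327 + (-9.3270)·0.11577 = 33.247 °C.

33.2 °C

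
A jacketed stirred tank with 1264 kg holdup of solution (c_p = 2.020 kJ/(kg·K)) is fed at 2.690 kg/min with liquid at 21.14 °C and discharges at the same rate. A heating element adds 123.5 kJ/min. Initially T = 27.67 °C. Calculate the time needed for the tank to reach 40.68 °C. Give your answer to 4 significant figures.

763.8 min

Unsteady energy balance on the tank contents: M c_p dT/dt = ṁ c_p (T_in − T) + 123.5.
τ = M/ṁ = 469.888 min; T_ss = T_in + Q̇/(ṁ c_p) = 43.8681 °C.
T(t) = T_ss + (T₀ − T_ss) e^(−t/τ). Set T = 40.68:
e^(−t/τ) = (40.68 − 43.8681)/(27.67 − 43.8681) = 0.196820
t = −469.888 · ln(0.196820) = 763.788 min.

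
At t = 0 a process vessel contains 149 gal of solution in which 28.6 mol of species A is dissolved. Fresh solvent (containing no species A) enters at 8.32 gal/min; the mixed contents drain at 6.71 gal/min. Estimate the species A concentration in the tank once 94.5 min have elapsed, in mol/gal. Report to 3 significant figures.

Let m(t) be the amount of species A. Volume: V(t) = V₀ + (Q_in − Q_out) t = 149 + 1.6100 t; V(94.5) = 301.15 gal.
Solute balance: dm/dt = 0 − Q_out C = −Q_out m/V(t).
dm/m = −Q_out dt/(V₀ + 1.6100 t); integrating gives ln(m/m₀) = −(Q_out/(Q_in−Q_out)) ln(V/V₀).
m = m₀ (V₀/V)^(Q_out/(Q_in−Q_out)) = 28.6 × (149/301.15)^(4.1677) = 1.5232 mol.
C = m/V = 1.5232/301.15 = 0.0050581 mol/gal.

0.00506 mol/gal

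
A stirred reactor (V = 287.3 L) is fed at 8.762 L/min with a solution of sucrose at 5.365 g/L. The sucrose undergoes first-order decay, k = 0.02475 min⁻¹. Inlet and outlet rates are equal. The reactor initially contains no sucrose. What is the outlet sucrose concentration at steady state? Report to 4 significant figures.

V dC/dt = Q(C_in − C) − k V C.
Steady state (dC/dt = 0): C_ss = Q C_in/(Q + kV) = C_in/(1 + kV/Q).
C_ss = 8.762·5.365/(8.762 + 0.02475·287.3) = 47.0081/15.8727 = 2.96158 g/L.

2.962 g/L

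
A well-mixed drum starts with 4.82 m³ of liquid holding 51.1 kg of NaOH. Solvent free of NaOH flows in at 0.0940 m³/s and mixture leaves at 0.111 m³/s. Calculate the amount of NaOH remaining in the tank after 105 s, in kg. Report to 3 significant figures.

2.49 kg

Total volume: dV/dt = Q_in − Q_out = -0.017000 m³/s, so V(t) = 4.82 − 0.017000 t and V(105) = 3.0350 m³.
Solute balance: dm/dt = 0 − Q_out C = −Q_out m/V(t).
Separate: dm/m = −Q_out dt/V(t) ⇒ ln(m/m₀) = −(Q_out/(Q_in−Q_out)) ln(V/V₀).
m = m₀ (V₀/V)^(Q_out/(Q_in−Q_out)) = 51.1 × (4.82/3.0350)^(-6.5294) = 2.4931 kg.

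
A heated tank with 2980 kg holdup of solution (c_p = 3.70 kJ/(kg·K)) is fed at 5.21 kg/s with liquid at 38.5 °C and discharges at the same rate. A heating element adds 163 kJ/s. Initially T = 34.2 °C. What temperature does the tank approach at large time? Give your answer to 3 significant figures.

47.0 °C

Heat balance on the well-mixed liquid: M c_p dT/dt = ṁ c_p (T_in − T) + 163.
At steady state dT/dt = 0 ⇒ T_ss = T_in + Q̇/(ṁ c_p) = 38.5 + 163/(5.21·3.70) = 46.956 °C.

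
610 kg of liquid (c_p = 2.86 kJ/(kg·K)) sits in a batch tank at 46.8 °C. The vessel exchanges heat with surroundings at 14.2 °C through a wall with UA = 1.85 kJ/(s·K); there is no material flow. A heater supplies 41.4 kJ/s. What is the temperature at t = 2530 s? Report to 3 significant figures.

37.3 °C

Energy balance: M c_p dT/dt = −UA(T − T_amb) + Q̇.
dT/dt = (T_ss − T)/τ with T_ss = T_amb + Q̇/UA = 14.2 + 41.4/1.85 = 36.578 °C, τ = M c_p/UA = 610·2.86/1.85 = 943.03 s.
This is linear first-order; T(t) = T_ss + (T₀ − T_ss) e^(−t/τ).
T(2530) = 36.578 + (10.222)·0.068368 = 37.277 °C.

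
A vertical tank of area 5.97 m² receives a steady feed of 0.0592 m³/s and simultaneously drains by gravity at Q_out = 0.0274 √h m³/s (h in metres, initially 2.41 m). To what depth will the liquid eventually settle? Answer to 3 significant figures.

Unsteady balance on liquid volume: A dh/dt = Q_in − 0.0274 √h. At steady state dh/dt = 0:
Q_in = 0.0274 √h_ss ⇒ √h_ss = 0.0592/0.0274 = 2.1606.
h_ss = 2.1606² = 4.6681 m. (Since h₀ = 2.41 m < h_ss, the level will rise toward this value.)

4.67 m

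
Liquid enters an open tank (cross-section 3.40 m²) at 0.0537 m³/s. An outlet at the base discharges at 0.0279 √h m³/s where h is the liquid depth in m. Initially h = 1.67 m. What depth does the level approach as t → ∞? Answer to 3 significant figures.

3.70 m

Level balance: A dh/dt = 0.0537 − 0.0279 √h. Setting dh/dt = 0:
Q_in = 0.0279 √h_ss ⇒ √h_ss = 0.0537/0.0279 = 1.9247.
h_ss = 1.9247² = 3.7046 m. (Since h₀ = 1.67 m < h_ss, the level will rise toward this value.)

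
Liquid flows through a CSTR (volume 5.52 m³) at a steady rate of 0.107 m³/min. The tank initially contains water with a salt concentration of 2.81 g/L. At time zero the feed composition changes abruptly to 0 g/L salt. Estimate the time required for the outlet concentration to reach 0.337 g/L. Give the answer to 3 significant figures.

109 min

Unsteady species balance (constant V, well mixed): V dC/dt = Q(C_in − C), so τ = V/Q = 51.589 min.
C(t) = C_in + (C₀ − C_in) e^(−t/τ). Set C = 0.337 and solve for t:
e^(−t/τ) = (C − C_in)/(C₀ − C_in) = (0.337 − 0)/(2.81 − 0) = 0.11993
t = −τ ln(…) = 51.589 × 2.1209 = 109.41 min.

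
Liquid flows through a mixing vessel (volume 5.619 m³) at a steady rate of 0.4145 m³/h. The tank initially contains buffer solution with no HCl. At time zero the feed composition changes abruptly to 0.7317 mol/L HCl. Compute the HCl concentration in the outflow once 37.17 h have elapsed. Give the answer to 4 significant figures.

Unsteady species balance (constant V, well mixed): V dC/dt = Q(C_in − C).
Rewrite as dC/dt + C/τ = C_in/τ, τ = V/Q = 13.5561 h.
C approaches C_in exponentially: C(t) = C_in + (C₀ − C_in) e^(−t/τ).
C(37.17) = 0.7317 + (0 − 0.7317)·e^(−37.17/13.5561) = 0.7317 + (-0.731700)·0.0644452 = 0.684545 mol/L.

0.6845 mol/L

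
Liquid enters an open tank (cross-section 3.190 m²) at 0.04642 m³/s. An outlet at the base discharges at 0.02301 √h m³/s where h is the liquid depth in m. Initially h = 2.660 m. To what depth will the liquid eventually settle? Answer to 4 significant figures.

4.070 m

Unsteady balance on liquid volume: A dh/dt = Q_in − 0.02301 √h. At steady state dh/dt = 0:
Q_in = 0.02301 √h_ss ⇒ √h_ss = 0.04642/0.02301 = 2.01738.
h_ss = 2.01738² = 4.06984 m. (Since h₀ = 2.660 m < h_ss, the level will rise toward this value.)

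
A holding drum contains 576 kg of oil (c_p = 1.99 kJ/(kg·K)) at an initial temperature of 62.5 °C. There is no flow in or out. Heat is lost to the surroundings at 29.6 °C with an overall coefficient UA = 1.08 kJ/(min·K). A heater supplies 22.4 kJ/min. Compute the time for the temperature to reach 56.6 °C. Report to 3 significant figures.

705 min

M c_p dT/dt = −UA(T − T_amb) + Q̇.
τ = M c_p/UA = 1061.3 min; T_ss = T_amb + Q̇/UA = 29.6 + 22.4/1.08 = 50.341 °C.
T(t) = T_ss + (T₀ − T_ss)e^(−t/τ); set T = 56.6:
t = −τ ln[(T − T_ss)/(T₀ − T_ss)] = −1061.3 · ln(0.51477) = 704.76 min.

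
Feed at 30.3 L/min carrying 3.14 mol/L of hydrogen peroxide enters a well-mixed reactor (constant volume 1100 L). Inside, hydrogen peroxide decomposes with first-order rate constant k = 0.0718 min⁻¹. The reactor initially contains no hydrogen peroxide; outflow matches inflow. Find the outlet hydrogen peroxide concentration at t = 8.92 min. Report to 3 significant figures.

0.512 mol/L

Species balance: V dC/dt = Q C_in − Q C − k V C.
dC/dt = (Q/V) C_in − (Q/V + k) C; effective rate a = Q/V + k = 0.027545 + 0.0718 = 0.099345 min⁻¹.
C_ss = Q C_in/(Q + kV) = 0.87063 mol/L; C(t) = C_ss + (C₀ − C_ss) e^(−a t).
C(8.92) = 0.87063 + (-0.87063)·e^(−0.099345·8.92) = 0.87063 + (-0.87063)·0.41224 = 0.51172 mol/L.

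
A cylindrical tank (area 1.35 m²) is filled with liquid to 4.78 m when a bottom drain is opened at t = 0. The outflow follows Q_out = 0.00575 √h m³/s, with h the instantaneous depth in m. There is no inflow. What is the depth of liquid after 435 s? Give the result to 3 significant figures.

With no inflow, A dh/dt = −0.00575 √h.
This is separable: 2 d(√h)/dt = −0.00575/A, so √h = √h₀ − (0.00575/(2A)) t.
√h = √4.78 − 0.00575·435/(2·1.35) = 2.1863 − 0.92639 = 1.2599.
h = 1.2599² = 1.5874 m.

1.59 m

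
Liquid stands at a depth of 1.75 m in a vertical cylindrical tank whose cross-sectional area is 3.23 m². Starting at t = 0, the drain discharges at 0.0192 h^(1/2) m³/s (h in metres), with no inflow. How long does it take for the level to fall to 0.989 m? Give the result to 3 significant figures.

With no inflow, A dh/dt = −0.0192 √h.
∫ h^(−1/2) dh = −(0.0192/A) ∫ dt, giving 2√h = 2√h₀ − (0.0192/A) t.
t = 2A(√h₀ − √h)/0.0192 = 2·3.23·(√1.75 − √0.989)/0.0192
  = 6.4600 × (1.3229 − 0.99448) / 0.0192 = 110.49 s.

110 s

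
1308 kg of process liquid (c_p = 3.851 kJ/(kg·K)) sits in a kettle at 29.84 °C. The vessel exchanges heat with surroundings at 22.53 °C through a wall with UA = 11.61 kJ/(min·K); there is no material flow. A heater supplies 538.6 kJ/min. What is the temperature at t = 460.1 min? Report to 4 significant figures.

55.39 °C

Energy balance: M c_p dT/dt = −UA(T − T_amb) + Q̇.
dT/dt = (T_ss − T)/τ with T_ss = T_amb + Q̇/UA = 22.53 + 538.6/11.61 = 68.9210 °C, τ = M c_p/UA = 1308·3.851/11.61 = 433.859 min.
Integrating: T(t) = T_ss + (T₀ − T_ss) e^(−t/τ).
T(460.1) = 68.9210 + (-39.0810)·0.346289 = 55.3877 °C.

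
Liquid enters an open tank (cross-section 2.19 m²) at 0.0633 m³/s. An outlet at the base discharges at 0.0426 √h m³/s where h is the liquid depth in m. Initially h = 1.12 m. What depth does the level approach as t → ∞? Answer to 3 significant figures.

2.21 m

A dh/dt = Q_in − 0.0426 √h. Steady state requires inflow = outflow:
Q_in = 0.0426 √h_ss ⇒ √h_ss = 0.0633/0.0426 = 1.4859.
h_ss = 1.4859² = 2.2079 m. (Since h₀ = 1.12 m < h_ss, the level will rise toward this value.)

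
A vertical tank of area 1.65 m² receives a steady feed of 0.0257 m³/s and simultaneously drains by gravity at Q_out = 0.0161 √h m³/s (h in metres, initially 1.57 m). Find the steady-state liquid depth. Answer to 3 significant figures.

2.55 m

Level balance: A dh/dt = 0.0257 − 0.0161 √h. Setting dh/dt = 0:
Q_in = 0.0161 √h_ss ⇒ √h_ss = 0.0257/0.0161 = 1.5963.
h_ss = 1.5963² = 2.5481 m. (Since h₀ = 1.57 m < h_ss, the level will rise toward this value.)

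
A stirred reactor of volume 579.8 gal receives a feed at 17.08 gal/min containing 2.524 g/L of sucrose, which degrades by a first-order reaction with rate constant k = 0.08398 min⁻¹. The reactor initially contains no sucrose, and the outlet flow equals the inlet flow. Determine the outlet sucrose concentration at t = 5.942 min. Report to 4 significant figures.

V dC/dt = Q(C_in − C) − k V C.
dC/dt = (Q/V) C_in − (Q/V + k) C; effective rate a = Q/V + k = 0.0294584 + 0.08398 = 0.113438 min⁻¹.
C_ss = Q C_in/(Q + kV) = 0.655449 g/L; C(t) = C_ss + (C₀ − C_ss) e^(−a t).
C(5.942) = 0.655449 + (-0.655449)·e^(−0.113438·5.942) = 0.655449 + (-0.655449)·0.509640 = 0.321406 g/L.

0.3214 g/L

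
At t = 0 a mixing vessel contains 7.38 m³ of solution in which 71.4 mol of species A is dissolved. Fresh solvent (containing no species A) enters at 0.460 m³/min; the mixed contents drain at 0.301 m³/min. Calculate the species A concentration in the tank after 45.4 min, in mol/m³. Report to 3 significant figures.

1.34 mol/m³

Total volume: dV/dt = Q_in − Q_out = 0.15900 m³/min, so V(t) = 7.38 + 0.15900 t and V(45.4) = 14.599 m³.
Species balance (pure solvent in): dm/dt = −Q_out · m/V(t).
dm/m = −Q_out dt/(V₀ + 0.15900 t); integrating gives ln(m/m₀) = −(Q_out/(Q_in−Q_out)) ln(V/V₀).
m = m₀ (V₀/V)^(Q_out/(Q_in−Q_out)) = 71.4 × (7.38/14.599)^(1.8931) = 19.627 mol.
C = m/V = 19.627/14.599 = 1.3445 mol/m³.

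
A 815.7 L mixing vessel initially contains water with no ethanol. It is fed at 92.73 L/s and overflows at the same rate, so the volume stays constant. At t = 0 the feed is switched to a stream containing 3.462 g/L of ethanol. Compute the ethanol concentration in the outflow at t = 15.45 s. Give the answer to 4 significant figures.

2.864 g/L

Mass balance on the solute (V constant): V dC/dt = Q(C_in − C).
So dC/dt = (C_in − C)/τ with τ = V/Q = 815.7/92.73 = 8.79651 s.
This is linear first-order; C(t) = C_in + (C₀ − C_in) e^(−t/τ).
C(15.45) = 3.462 + (0 − 3.462)·e^(−15.45/8.79651) = 3.462 + (-3.46200)·0.172669 = 2.86422 g/L.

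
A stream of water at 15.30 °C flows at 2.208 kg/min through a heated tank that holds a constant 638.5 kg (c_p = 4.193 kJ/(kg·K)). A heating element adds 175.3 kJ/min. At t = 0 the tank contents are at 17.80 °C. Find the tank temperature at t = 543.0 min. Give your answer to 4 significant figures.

31.72 °C

Heat balance on the well-mixed liquid: M c_p dT/dt = ṁ c_p (T_in − T) + 175.3.
Rearrange: dT/dt = (T_ss − T)/τ with τ = M/ṁ = 289.176 min and T_ss = T_in + Q̇/(ṁ c_p) = 34.2347 °C.
This is linear first-order; T(t) = T_ss + (T₀ − T_ss) e^(−t/τ).
T(543.0) = 34.2347 + (-16.4347)·e^(−543.0/289.176) = 34.2347 + (-16.4347)·0.152934 = 31.7213 °C.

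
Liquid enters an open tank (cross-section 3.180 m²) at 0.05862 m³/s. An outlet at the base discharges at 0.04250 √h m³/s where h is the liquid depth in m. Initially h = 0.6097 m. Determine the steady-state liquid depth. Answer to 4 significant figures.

A dh/dt = Q_in − 0.04250 √h. Steady state requires inflow = outflow:
Q_in = 0.04250 √h_ss ⇒ √h_ss = 0.05862/0.04250 = 1.37929.
h_ss = 1.37929² = 1.90245 m. (Since h₀ = 0.6097 m < h_ss, the level will rise toward this value.)

1.902 m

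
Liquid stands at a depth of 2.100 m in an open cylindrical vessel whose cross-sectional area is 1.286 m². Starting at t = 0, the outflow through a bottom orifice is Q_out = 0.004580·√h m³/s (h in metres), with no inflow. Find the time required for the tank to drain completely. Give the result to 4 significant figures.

813.8 s

With no inflow, A dh/dt = −0.004580 √h.
∫ h^(−1/2) dh = −(0.004580/A) ∫ dt, giving 2√h = 2√h₀ − (0.004580/A) t.
Set h = 0: 2√h₀ = (0.004580/A) t_empty ⇒ t_empty = 2A√h₀/0.004580.
t_empty = 2·1.286·√2.100/0.004580 = 2.57200·1.44914/0.004580 = 813.795 s.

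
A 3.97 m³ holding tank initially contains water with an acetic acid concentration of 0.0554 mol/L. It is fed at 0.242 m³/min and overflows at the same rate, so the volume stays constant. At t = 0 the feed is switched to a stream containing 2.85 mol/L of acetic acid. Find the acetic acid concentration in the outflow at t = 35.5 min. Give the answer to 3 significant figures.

Unsteady species balance (constant V, well mixed): V dC/dt = Q(C_in − C).
Rewrite as dC/dt + C/τ = C_in/τ, τ = V/Q = 16.405 min.
This is linear first-order; C(t) = C_in + (C₀ − C_in) e^(−t/τ).
C(35.5) = 2.85 + (0.0554 − 2.85)·e^(−35.5/16.405) = 2.85 + (-2.7946)·0.11487 = 2.5290 mol/L.

2.53 mol/L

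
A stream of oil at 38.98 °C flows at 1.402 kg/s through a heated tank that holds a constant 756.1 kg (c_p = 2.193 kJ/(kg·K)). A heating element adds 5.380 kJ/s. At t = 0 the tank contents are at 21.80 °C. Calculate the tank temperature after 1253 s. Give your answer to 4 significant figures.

M c_p dT/dt = ṁ c_p (T_in − T) + Q̇.
Rearrange: dT/dt = (T_ss − T)/τ with τ = M/ṁ = 539.301 s and T_ss = T_in + Q̇/(ṁ c_p) = 40.7298 °C.
Integrating: T(t) = T_ss + (T₀ − T_ss) e^(−t/τ).
T(1253) = 40.7298 + (-18.9298)·e^(−1253/539.301) = 40.7298 + (-18.9298)·0.0979422 = 38.8758 °C.

38.88 °C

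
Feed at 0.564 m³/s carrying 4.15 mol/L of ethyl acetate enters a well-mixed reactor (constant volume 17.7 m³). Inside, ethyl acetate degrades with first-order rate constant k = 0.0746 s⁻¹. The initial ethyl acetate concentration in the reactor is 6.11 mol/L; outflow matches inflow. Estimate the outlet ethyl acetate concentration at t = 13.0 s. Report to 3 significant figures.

Accumulation = in − out − consumed: V dC/dt = Q C_in − Q C − k V C.
dC/dt = (Q/V) C_in − (Q/V + k) C; effective rate a = Q/V + k = 0.031864 + 0.0746 = 0.10646 s⁻¹.
C_ss = Q C_in/(Q + kV) = 1.2421 mol/L; C(t) = C_ss + (C₀ − C_ss) e^(−a t).
C(13.0) = 1.2421 + (4.8679)·e^(−0.10646·13.0) = 1.2421 + (4.8679)·0.25056 = 2.4618 mol/L.

2.46 mol/L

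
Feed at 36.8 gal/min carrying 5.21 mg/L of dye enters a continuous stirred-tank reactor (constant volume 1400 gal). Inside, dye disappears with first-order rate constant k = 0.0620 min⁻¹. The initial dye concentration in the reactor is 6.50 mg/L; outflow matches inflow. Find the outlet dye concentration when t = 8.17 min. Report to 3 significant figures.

3.96 mg/L

Species balance: V dC/dt = Q C_in − Q C − k V C.
This is linear with rate a = Q/V + k = 0.088286 min⁻¹.
C_ss = Q C_in/(Q + kV) = 1.5512 mg/L; C(t) = C_ss + (C₀ − C_ss) e^(−a t).
C(8.17) = 1.5512 + (4.9488)·e^(−0.088286·8.17) = 1.5512 + (4.9488)·0.48612 = 3.9569 mg/L.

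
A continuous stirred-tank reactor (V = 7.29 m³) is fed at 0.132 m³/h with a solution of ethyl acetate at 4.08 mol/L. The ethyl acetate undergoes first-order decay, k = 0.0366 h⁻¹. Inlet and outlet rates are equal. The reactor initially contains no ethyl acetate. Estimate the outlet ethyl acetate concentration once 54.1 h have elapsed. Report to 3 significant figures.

Accumulation = in − out − consumed: V dC/dt = Q C_in − Q C − k V C.
dC/dt = (Q/V) C_in − (Q/V + k) C; effective rate a = Q/V + k = 0.018107 + 0.0366 = 0.054707 h⁻¹.
C_ss = Q C_in/(Q + kV) = 1.3504 mol/L; C(t) = C_ss + (C₀ − C_ss) e^(−a t).
C(54.1) = 1.3504 + (-1.3504)·e^(−0.054707·54.1) = 1.3504 + (-1.3504)·0.051837 = 1.2804 mol/L.

1.28 mol/L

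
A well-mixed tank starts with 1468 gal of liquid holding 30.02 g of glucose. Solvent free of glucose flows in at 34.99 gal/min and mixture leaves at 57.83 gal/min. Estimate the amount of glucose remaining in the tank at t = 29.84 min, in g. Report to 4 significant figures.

6.182 g

Let m(t) be the amount of glucose. Volume: V(t) = V₀ + (Q_in − Q_out) t = 1468 − 22.8400 t; V(29.84) = 786.454 gal.
Species balance (pure solvent in): dm/dt = −Q_out · m/V(t).
Separate: dm/m = −Q_out dt/V(t) ⇒ ln(m/m₀) = −(Q_out/(Q_in−Q_out)) ln(V/V₀).
m = m₀ (V₀/V)^(Q_out/(Q_in−Q_out)) = 30.02 × (1468/786.454)^(-2.53196) = 6.18182 g.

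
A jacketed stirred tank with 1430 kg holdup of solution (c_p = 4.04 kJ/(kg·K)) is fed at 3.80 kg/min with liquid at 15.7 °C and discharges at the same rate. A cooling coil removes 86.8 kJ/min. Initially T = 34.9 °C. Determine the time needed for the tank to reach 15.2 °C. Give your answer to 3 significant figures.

592 min

M c_p dT/dt = ṁ c_p (T_in − T) − Q̇.
τ = M/ṁ = 376.32 min; T_ss = T_in − Q̇/(ṁ c_p) = 10.046 °C.
T(t) = T_ss + (T₀ − T_ss) e^(−t/τ). Set T = 15.2:
e^(−t/τ) = (15.2 − 10.046)/(34.9 − 10.046) = 0.20737
t = −376.32 · ln(0.20737) = 592.04 min.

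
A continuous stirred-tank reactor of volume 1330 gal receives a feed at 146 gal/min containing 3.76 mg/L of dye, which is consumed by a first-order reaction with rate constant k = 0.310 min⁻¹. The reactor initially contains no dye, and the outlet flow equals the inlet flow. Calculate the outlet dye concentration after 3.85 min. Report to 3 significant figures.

Accumulation = in − out − consumed: V dC/dt = Q C_in − Q C − k V C.
dC/dt = (Q/V) C_in − (Q/V + k) C; effective rate a = Q/V + k = 0.10977 + 0.310 = 0.41977 min⁻¹.
C_ss = Q C_in/(Q + kV) = 0.98327 mg/L; C(t) = C_ss + (C₀ − C_ss) e^(−a t).
C(3.85) = 0.98327 + (-0.98327)·e^(−0.41977·3.85) = 0.98327 + (-0.98327)·0.19867 = 0.78793 mg/L.

0.788 mg/L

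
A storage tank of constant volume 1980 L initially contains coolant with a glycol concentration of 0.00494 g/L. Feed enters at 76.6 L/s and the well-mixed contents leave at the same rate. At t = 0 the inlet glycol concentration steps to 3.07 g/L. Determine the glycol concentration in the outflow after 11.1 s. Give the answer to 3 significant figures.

1.08 g/L

Unsteady species balance (constant V, well mixed): V dC/dt = Q(C_in − C).
So dC/dt = (C_in − C)/τ with τ = V/Q = 1980/76.6 = 25.849 s.
C approaches C_in exponentially: C(t) = C_in + (C₀ − C_in) e^(−t/τ).
C(11.1) = 3.07 + (0.00494 − 3.07)·e^(−11.1/25.849) = 3.07 + (-3.0651)·0.65088 = 1.0750 g/L.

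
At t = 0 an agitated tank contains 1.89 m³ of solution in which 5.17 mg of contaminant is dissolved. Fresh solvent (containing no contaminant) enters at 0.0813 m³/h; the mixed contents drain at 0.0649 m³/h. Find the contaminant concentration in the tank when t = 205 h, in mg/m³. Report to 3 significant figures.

Let m(t) be the amount of contaminant. Volume: V(t) = V₀ + (Q_in − Q_out) t = 1.89 + 0.016400 t; V(205) = 5.2520 m³.
No contaminant enters, so dm/dt = −Q_out · (m/V).
Separate: dm/m = −Q_out dt/V(t) ⇒ ln(m/m₀) = −(Q_out/(Q_in−Q_out)) ln(V/V₀).
m = m₀ (V₀/V)^(Q_out/(Q_in−Q_out)) = 5.17 × (1.89/5.2520)^(3.9573) = 0.090570 mg.
C = m/V = 0.090570/5.2520 = 0.017245 mg/m³.

0.0172 mg/m³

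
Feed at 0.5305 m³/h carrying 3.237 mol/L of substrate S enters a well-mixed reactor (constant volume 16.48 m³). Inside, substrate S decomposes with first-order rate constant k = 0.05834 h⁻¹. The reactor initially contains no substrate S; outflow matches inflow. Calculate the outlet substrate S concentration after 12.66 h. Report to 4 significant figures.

V dC/dt = Q(C_in − C) − k V C.
dC/dt = (Q/V) C_in − (Q/V + k) C; effective rate a = Q/V + k = 0.0321905 + 0.05834 = 0.0905305 h⁻¹.
C_ss = Q C_in/(Q + kV) = 1.15100 mol/L; C(t) = C_ss + (C₀ − C_ss) e^(−a t).
C(12.66) = 1.15100 + (-1.15100)·e^(−0.0905305·12.66) = 1.15100 + (-1.15100)·0.317869 = 0.785134 mol/L.

0.7851 mol/L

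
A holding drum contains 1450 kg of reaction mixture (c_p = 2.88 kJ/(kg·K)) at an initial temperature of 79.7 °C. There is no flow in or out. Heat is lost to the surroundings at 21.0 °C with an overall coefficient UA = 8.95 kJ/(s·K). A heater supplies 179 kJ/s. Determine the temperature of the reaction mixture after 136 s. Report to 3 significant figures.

69.9 °C

M c_p dT/dt = −UA(T − T_amb) + Q̇.
dT/dt = (T_ss − T)/τ with T_ss = T_amb + Q̇/UA = 21.0 + 179/8.95 = 41.000 °C, τ = M c_p/UA = 1450·2.88/8.95 = 466.59 s.
Integrating: T(t) = T_ss + (T₀ − T_ss) e^(−t/τ).
T(136) = 41.000 + (38.700)·0.74716 = 69.915 °C.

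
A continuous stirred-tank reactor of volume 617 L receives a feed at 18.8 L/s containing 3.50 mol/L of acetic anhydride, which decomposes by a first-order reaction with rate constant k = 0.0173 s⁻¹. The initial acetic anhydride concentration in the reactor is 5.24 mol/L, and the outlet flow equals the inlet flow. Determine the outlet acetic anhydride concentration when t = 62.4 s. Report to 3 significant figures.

2.39 mol/L

Accumulation = in − out − consumed: V dC/dt = Q C_in − Q C − k V C.
dC/dt = (Q/V) C_in − (Q/V + k) C; effective rate a = Q/V + k = 0.030470 + 0.0173 = 0.047770 s⁻¹.
C_ss = Q C_in/(Q + kV) = 2.2325 mol/L; C(t) = C_ss + (C₀ − C_ss) e^(−a t).
C(62.4) = 2.2325 + (3.0075)·e^(−0.047770·62.4) = 2.2325 + (3.0075)·0.050750 = 2.3851 mol/L.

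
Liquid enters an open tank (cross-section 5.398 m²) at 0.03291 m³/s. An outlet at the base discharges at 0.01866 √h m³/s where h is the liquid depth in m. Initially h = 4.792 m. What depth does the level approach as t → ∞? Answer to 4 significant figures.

Level balance: A dh/dt = 0.03291 − 0.01866 √h. Setting dh/dt = 0:
Q_in = 0.01866 √h_ss ⇒ √h_ss = 0.03291/0.01866 = 1.76367.
h_ss = 1.76367² = 3.11052 m. (Since h₀ = 4.792 m > h_ss, the level will fall toward this value.)

3.111 m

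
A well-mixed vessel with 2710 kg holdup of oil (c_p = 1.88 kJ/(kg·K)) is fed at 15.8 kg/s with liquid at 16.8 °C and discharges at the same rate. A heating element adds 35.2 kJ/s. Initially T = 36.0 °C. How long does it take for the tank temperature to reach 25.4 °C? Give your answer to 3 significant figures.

Energy balance: M c_p dT/dt = ṁ c_p (T_in − T) + 35.2.
τ = M/ṁ = 171.52 s; T_ss = T_in + Q̇/(ṁ c_p) = 17.985 °C.
T(t) = T_ss + (T₀ − T_ss) e^(−t/τ). Set T = 25.4:
e^(−t/τ) = (25.4 − 17.985)/(36.0 − 17.985) = 0.41160
t = −171.52 · ln(0.41160) = 152.26 s.

152 s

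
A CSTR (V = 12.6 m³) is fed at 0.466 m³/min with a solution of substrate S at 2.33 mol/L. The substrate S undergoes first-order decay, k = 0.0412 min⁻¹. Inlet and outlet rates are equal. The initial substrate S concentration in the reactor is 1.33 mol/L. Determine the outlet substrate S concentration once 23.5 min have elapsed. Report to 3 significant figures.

Accumulation = in − out − consumed: V dC/dt = Q C_in − Q C − k V C.
This is linear with rate a = Q/V + k = 0.078184 min⁻¹.
C_ss = Q C_in/(Q + kV) = 1.1022 mol/L; C(t) = C_ss + (C₀ − C_ss) e^(−a t).
C(23.5) = 1.1022 + (0.22782)·e^(−0.078184·23.5) = 1.1022 + (0.22782)·0.15924 = 1.1385 mol/L.

1.14 mol/L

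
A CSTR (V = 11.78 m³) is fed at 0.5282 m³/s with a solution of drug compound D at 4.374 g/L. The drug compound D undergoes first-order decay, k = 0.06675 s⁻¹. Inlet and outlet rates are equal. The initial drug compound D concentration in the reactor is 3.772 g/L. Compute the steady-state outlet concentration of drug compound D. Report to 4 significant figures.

1.758 g/L

V dC/dt = Q(C_in − C) − k V C.
At steady state: 0 = Q C_in − (Q + kV) C_ss, so C_ss = Q C_in/(Q + kV).
C_ss = 0.5282·4.374/(0.5282 + 0.06675·11.78) = 2.31035/1.31452 = 1.75757 g/L.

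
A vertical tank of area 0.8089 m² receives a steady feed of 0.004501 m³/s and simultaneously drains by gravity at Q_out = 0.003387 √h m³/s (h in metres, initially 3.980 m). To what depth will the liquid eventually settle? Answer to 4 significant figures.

1.766 m

Accumulation of liquid (constant cross-section A): A dh/dt = Q_in − 0.003387 √h. At steady state dh/dt = 0:
Q_in = 0.003387 √h_ss ⇒ √h_ss = 0.004501/0.003387 = 1.32890.
h_ss = 1.32890² = 1.76599 m. (Since h₀ = 3.980 m > h_ss, the level will fall toward this value.)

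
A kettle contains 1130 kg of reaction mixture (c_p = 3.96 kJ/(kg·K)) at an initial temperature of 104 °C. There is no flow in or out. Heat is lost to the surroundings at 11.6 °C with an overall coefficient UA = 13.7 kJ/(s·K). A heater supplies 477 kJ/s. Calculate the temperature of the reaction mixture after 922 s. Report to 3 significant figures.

49.8 °C

Lumped-capacitance energy balance: M c_p dT/dt = UA(T_amb − T) + Q̇.
dT/dt = (T_ss − T)/τ with T_ss = T_amb + Q̇/UA = 11.6 + 477/13.7 = 46.418 °C, τ = M c_p/UA = 1130·3.96/13.7 = 326.63 s.
Solution: T(t) = T_ss + (T₀ − T_ss) e^(−t/τ).
T(922) = 46.418 + (57.582)·0.059440 = 49.840 °C.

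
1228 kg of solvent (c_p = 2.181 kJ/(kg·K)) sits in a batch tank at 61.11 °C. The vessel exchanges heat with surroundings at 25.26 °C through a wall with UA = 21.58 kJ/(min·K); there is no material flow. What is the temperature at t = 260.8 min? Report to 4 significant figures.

29.64 °C

Energy balance: M c_p dT/dt = −UA(T − T_amb).
dT/dt = (T_ss − T)/τ with T_ss = T_amb = 25.2600 °C, τ = M c_p/UA = 1228·2.181/21.58 = 124.109 min.
T approaches T_ss exponentially: T(t) = T_ss + (T₀ − T_ss) e^(−t/τ).
T(260.8) = 25.2600 + (35.8500)·0.122287 = 29.6440 °C.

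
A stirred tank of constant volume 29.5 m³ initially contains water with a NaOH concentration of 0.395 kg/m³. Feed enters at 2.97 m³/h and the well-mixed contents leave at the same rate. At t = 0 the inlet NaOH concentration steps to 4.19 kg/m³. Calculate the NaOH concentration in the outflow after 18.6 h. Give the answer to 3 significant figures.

3.61 kg/m³

Accumulation = in − out for the solute gives V dC/dt = Q(C_in − C).
So dC/dt = (C_in − C)/τ with τ = V/Q = 29.5/2.97 = 9.9327 h.
C approaches C_in exponentially: C(t) = C_in + (C₀ − C_in) e^(−t/τ).
C(18.6) = 4.19 + (0.395 − 4.19)·e^(−18.6/9.9327) = 4.19 + (-3.7950)·0.15372 = 3.6066 kg/m³.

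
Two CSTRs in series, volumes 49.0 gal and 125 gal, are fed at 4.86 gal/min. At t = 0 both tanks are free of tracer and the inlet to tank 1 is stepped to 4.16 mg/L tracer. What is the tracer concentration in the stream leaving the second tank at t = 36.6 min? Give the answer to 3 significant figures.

Time constants: τᵢ = Vᵢ/Q for each well-mixed tank.
τ₁ = 49.0/4.86 = 10.082 min; τ₂ = 125/4.86 = 25.720 min.
Solving the cascade with C₁(0)=C₂(0)=0 gives C₂(t) = C_in[1 − (τ₁ e^(−t/τ₁) − τ₂ e^(−t/τ₂))/(τ₁ − τ₂)].
At t = 36.6: e^(−t/τ₁) = 0.026513, e^(−t/τ₂) = 0.24099.
C₂ = 4.16·[1 − (10.082·0.026513 − 25.720·0.24099)/(-15.638)] = 4.16·0.62073 = 2.5822 mg/L.

2.58 mg/L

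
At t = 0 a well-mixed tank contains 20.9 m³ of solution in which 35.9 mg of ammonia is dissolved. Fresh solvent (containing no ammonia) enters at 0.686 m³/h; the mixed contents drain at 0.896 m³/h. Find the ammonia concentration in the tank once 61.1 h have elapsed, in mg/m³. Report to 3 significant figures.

Total volume: dV/dt = Q_in − Q_out = -0.21000 m³/h, so V(t) = 20.9 − 0.21000 t and V(61.1) = 8.0690 m³.
Species balance (pure solvent in): dm/dt = −Q_out · m/V(t).
dm/m = −Q_out dt/(V₀ − 0.21000 t); integrating gives ln(m/m₀) = −(Q_out/(Q_in−Q_out)) ln(V/V₀).
m = m₀ (V₀/V)^(Q_out/(Q_in−Q_out)) = 35.9 × (20.9/8.0690)^(-4.2667) = 0.61882 mg.
C = m/V = 0.61882/8.0690 = 0.076692 mg/m³.

0.0767 mg/m³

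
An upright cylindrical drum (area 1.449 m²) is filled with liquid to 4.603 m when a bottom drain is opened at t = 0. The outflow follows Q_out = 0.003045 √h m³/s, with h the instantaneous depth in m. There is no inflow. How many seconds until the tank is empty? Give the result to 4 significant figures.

Unsteady balance on liquid volume: A dh/dt = −0.003045 √h.
Separate and integrate: 2(√h − √h₀) = −(0.003045/A) t.
Tank is empty when √h = 0: t_empty = 2A√h₀/0.003045.
t_empty = 2·1.449·√4.603/0.003045 = 2.89800·2.14546/0.003045 = 2041.89 s.

2042 s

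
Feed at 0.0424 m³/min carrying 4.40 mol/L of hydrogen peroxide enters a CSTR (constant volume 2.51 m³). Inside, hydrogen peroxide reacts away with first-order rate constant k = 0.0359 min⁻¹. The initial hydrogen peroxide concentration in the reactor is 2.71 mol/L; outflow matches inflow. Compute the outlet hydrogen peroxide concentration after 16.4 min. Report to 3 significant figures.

1.96 mol/L

Accumulation = in − out − consumed: V dC/dt = Q C_in − Q C − k V C.
This is linear with rate a = Q/V + k = 0.052792 min⁻¹.
C_ss = Q C_in/(Q + kV) = 1.4079 mol/L; C(t) = C_ss + (C₀ − C_ss) e^(−a t).
C(16.4) = 1.4079 + (1.3021)·e^(−0.052792·16.4) = 1.4079 + (1.3021)·0.42072 = 1.9557 mol/L.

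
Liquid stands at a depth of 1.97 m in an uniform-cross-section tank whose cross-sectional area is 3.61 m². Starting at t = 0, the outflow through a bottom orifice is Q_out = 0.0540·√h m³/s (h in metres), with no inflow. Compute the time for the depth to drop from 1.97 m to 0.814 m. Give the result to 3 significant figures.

67.0 s

Unsteady balance on liquid volume: A dh/dt = −0.0540 √h.
Separate and integrate: 2(√h − √h₀) = −(0.0540/A) t.
t = 2A(√h₀ − √h)/0.0540 = 2·3.61·(√1.97 − √0.814)/0.0540
  = 7.2200 × (1.4036 − 0.90222) / 0.0540 = 67.032 s.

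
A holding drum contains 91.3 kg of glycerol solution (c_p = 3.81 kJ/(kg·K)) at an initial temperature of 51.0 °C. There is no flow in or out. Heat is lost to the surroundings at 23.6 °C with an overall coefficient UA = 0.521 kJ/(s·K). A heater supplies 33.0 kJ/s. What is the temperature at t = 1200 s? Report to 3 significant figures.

81.0 °C

M c_p dT/dt = −UA(T − T_amb) + Q̇.
dT/dt = (T_ss − T)/τ with T_ss = T_amb + Q̇/UA = 23.6 + 33.0/0.521 = 86.940 °C, τ = M c_p/UA = 91.3·3.81/0.521 = 667.66 s.
Integrating: T(t) = T_ss + (T₀ − T_ss) e^(−t/τ).
T(1200) = 86.940 + (-35.940)·0.16574 = 80.983 °C.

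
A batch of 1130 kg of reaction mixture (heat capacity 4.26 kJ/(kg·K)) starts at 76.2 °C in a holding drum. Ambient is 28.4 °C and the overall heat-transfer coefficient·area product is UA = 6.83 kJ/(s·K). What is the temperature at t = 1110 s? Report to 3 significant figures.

38.3 °C

Lumped-capacitance energy balance: M c_p dT/dt = UA(T_amb − T).
dT/dt = (T_ss − T)/τ with T_ss = T_amb = 28.400 °C, τ = M c_p/UA = 1130·4.26/6.83 = 704.80 s.
Integrating: T(t) = T_ss + (T₀ − T_ss) e^(−t/τ).
T(1110) = 28.400 + (47.800)·0.20703 = 38.296 °C.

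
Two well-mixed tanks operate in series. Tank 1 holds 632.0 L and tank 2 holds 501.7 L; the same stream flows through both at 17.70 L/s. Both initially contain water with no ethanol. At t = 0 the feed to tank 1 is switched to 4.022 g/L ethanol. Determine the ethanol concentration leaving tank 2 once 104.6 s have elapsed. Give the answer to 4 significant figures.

Each tank obeys Vᵢ dCᵢ/dt = Q(Cᵢ₋₁ − Cᵢ), so τᵢ = Vᵢ/Q.
τ₁ = 632.0/17.70 = 35.7062 s; τ₂ = 501.7/17.70 = 28.3446 s.
Tank 1: C₁ = C_in(1 − e^(−t/τ₁)). Tank 2 (τ₁ ≠ τ₂): C₂ = C_in[1 − (τ₁ e^(−t/τ₁) − τ₂ e^(−t/τ₂))/(τ₁ − τ₂)].
At t = 104.6: e^(−t/τ₁) = 0.0534258, e^(−t/τ₂) = 0.0249647.
C₂ = 4.022·[1 − (35.7062·0.0534258 − 28.3446·0.0249647)/(7.36158)] = 4.022·0.836989 = 3.36637 g/L.

3.366 g/L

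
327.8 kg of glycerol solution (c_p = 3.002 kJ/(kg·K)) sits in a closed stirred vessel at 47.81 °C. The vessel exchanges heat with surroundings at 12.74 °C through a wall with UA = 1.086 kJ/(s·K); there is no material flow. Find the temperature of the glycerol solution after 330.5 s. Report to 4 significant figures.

M c_p dT/dt = −UA(T − T_amb).
dT/dt = (T_ss − T)/τ with T_ss = T_amb = 12.7400 °C, τ = M c_p/UA = 327.8·3.002/1.086 = 906.129 s.
This is linear first-order; T(t) = T_ss + (T₀ − T_ss) e^(−t/τ).
T(330.5) = 12.7400 + (35.0700)·0.694378 = 37.0918 °C.

37.09 °C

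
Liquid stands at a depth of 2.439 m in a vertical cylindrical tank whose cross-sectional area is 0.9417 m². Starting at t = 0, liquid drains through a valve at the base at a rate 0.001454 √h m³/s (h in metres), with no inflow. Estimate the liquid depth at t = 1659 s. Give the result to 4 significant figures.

0.07894 m

Accumulation of liquid (constant cross-section A): A dh/dt = −0.001454 √h.
Separate and integrate: 2(√h − √h₀) = −(0.001454/A) t.
√h = √2.439 − 0.001454·1659/(2·0.9417) = 1.56173 − 1.28076 = 0.280968.
h = 0.280968² = 0.0789433 m.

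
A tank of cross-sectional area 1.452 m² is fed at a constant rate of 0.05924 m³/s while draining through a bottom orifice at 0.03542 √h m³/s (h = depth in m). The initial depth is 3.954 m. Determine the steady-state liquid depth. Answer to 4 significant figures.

2.797 m

Mass balance (ρ constant): A dh/dt = Q_in − 0.03542 √h. At steady state dh/dt = 0:
Q_in = 0.03542 √h_ss ⇒ √h_ss = 0.05924/0.03542 = 1.67250.
h_ss = 1.67250² = 2.79726 m. (Since h₀ = 3.954 m > h_ss, the level will fall toward this value.)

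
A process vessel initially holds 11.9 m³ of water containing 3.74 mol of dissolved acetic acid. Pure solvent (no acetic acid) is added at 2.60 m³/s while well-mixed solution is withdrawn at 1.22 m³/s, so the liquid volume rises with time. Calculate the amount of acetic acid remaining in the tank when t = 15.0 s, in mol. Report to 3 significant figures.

1.53 mol

Let m(t) be the amount of acetic acid. Volume: V(t) = V₀ + (Q_in − Q_out) t = 11.9 + 1.3800 t; V(15.0) = 32.600 m³.
Species balance (pure solvent in): dm/dt = −Q_out · m/V(t).
Separate: dm/m = −Q_out dt/V(t) ⇒ ln(m/m₀) = −(Q_out/(Q_in−Q_out)) ln(V/V₀).
m = m₀ (V₀/V)^(Q_out/(Q_in−Q_out)) = 3.74 × (11.9/32.600)^(0.88406) = 1.5344 mol.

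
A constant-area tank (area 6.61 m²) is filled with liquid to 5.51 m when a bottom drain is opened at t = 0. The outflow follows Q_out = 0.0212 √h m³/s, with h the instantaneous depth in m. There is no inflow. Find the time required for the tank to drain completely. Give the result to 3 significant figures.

Volume balance on the tank: A dh/dt = −0.0212 √h.
Separate and integrate: 2(√h − √h₀) = −(0.0212/A) t.
Set h = 0: 2√h₀ = (0.0212/A) t_empty ⇒ t_empty = 2A√h₀/0.0212.
t_empty = 2·6.61·√5.51/0.0212 = 13.220·2.3473/0.0212 = 1463.8 s.

1460 s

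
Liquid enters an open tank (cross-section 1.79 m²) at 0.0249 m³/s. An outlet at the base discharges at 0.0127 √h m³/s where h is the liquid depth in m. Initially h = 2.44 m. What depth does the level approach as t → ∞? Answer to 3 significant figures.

3.84 m

A dh/dt = Q_in − 0.0127 √h. Steady state requires inflow = outflow:
Q_in = 0.0127 √h_ss ⇒ √h_ss = 0.0249/0.0127 = 1.9606.
h_ss = 1.9606² = 3.8441 m. (Since h₀ = 2.44 m < h_ss, the level will rise toward this value.)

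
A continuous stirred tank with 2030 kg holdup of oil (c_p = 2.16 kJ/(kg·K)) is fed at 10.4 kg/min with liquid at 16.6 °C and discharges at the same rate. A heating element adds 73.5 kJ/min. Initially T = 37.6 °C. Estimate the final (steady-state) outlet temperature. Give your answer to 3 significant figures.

First-law balance (no shaft work): M c_p dT/dt = ṁ c_p (T_in − T) + 73.5.
At steady state dT/dt = 0 ⇒ T_ss = T_in + Q̇/(ṁ c_p) = 16.6 + 73.5/(10.4·2.16) = 19.872 °C.

19.9 °C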